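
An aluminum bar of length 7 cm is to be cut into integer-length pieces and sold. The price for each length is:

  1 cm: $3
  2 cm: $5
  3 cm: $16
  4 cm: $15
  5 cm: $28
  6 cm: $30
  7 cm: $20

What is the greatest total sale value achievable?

Consider every possible first cut. best[k] is the best of p[i]+best[k−i] over all sellable i≤k.
best[1] = 3
best[2] = 6  (first piece 1, then best[1]=3)
best[3] = 16
best[4] = 19  (first piece 1, then best[3]=16)
best[5] = 28
best[6] = 32  (first piece 3, then best[3]=16)
best[7] = 35  (first piece 1, then best[6]=32)
One optimal cutting: 3 + 3 + 1 → $16 + $16 + $3 = $35.

35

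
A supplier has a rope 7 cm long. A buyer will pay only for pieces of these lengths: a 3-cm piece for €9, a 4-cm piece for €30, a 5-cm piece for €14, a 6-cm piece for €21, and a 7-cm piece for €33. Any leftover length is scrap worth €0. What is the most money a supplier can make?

39

Let f[k] be the best obtainable value from length k. For each k, try every first piece i and keep the best of price[i] + f[k−i].
f[1] = 0
f[2] = 0
f[3] = 9
f[4] = 30
f[5] = 30
f[6] = 30
f[7] = 39  (first piece 3, then f[4]=30)
One optimal cutting: 4 + 3 → €39.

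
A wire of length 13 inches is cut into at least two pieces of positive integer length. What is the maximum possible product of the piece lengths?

108

Define g[k] = max over 1≤i<k of i · max(k−i, g[k−i]); the inner max lets the remainder stay uncut if that's better.
g[2] = 1·max(1,0) = 1·1 = 1
g[3] = max(1·2, 2·1) = 2
g[4] = max(1·3, 2·2, 3·1) = 4
g[5] = max(1·4, 2·3, 3·2, 4·1) = 6
g[6] = max(1·6, 2·4, 3·3, 4·2, 5·1) = 9
g[7] = max(1·9, 2·6, 3·4, 4·3, 5·2, 6·1) = 12
g[8] = max(1·12, 2·9, 3·6, …, 6·2, 7·1) = 18
g[9] = max(1·18, 2·12, 3·9, …, 7·2, 8·1) = 27
g[10] = max(1·27, 2·18, 3·12, …, 8·2, 9·1) = 36
g[11] = max(1·36, 2·27, 3·18, …, 9·2, 10·1) = 54
g[12] = max(1·54, 2·36, 3·27, …, 10·2, 11·1) = 81
g[13] = max(1·81, 2·54, 3·36, …, 11·2, 12·1) = 108
One optimal split: 3 + 3 + 3 + 2 + 2; product 3·3·3·2·2 = 108.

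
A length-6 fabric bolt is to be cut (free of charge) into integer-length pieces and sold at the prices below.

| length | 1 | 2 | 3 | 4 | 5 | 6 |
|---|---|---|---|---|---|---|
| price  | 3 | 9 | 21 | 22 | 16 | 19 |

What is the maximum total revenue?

Build v[k] bottom-up: v[k] = max over allowed piece i of (p[i] + v[k−i]).
v[1] = 3
v[2] = max(3+3, 9+0) = 9
v[3] = max(3+9, 9+3, 21+0) = 21
v[4] = max(3+21, 9+9, 21+3, 22+0) = 24
v[5] = max(3+24, 9+21, 21+9, 22+3, 16+0) = 30
v[6] = max(3+30, 9+24, 21+21, 22+9, 16+3, 19+0) = 42
One optimal cutting: 3 + 3 → $21 + $21 = $42.

42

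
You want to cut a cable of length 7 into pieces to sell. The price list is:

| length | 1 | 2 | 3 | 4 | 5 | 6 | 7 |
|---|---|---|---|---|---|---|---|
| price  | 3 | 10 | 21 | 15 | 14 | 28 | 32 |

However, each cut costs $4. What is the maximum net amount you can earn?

Let r[k] be the best obtainable value from length k. For each k, try every first piece i and keep the best of price[i] + r[k−i] minus the 4 cut fee when i<k.
r[1] = 3
r[2] = 10
r[3] = 21
r[4] = 20  (first piece 1, then r[3]=21)
r[5] = 27  (first piece 2, then r[3]=21)
r[6] = 38  (first piece 3, then r[3]=21)
r[7] = 37  (first piece 1, then r[6]=38)
One optimal plan: pieces 3 + 3 + 1 (2 cuts) → $45 − $8 = $37.

37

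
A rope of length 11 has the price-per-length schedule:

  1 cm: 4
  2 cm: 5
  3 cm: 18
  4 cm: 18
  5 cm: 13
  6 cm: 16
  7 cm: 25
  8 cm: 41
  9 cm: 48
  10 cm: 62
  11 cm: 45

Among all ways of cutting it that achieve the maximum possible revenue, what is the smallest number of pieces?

Let r[k] be the best obtainable value from length k. For each k, try every first piece i and keep the best of price[i] + r[k−i].
r[1] = 4
r[2] = 8  (first piece 1, then r[1]=4)
r[3] = 18
r[4] = 22  (first piece 1, then r[3]=18)
r[5] = 26  (first piece 1, then r[4]=22)
r[6] = 36  (first piece 3, then r[3]=18)
r[7] = 40  (first piece 1, then r[6]=36)
r[8] = 44  (first piece 1, then r[7]=40)
r[9] = 54  (first piece 3, then r[6]=36)
r[10] = 62
r[11] = 66  (first piece 1, then r[10]=62)
Maximum revenue is 66.
Now minimize piece count subject to staying optimal: for each k, pieces[k] = 1 + min over i with p[i]+r[k−i]=r[k] of pieces[k−i].
pieces[8] = 4
pieces[9] = 3
pieces[10] = 1
pieces[11] = 2

2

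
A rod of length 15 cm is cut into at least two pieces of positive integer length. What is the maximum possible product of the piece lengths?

Fill f[k] for k=2..15: at each k try every first piece i and multiply by the better of (k−i) uncut or f[k−i].
Small cases: f[2]=1, f[3]=2, f[4]=4, f[5]=6, f[6]=9, f[7]=12.
f[8] = max(1·12, 2·9, 3·6, …, 6·2, 7·1) = 18
f[9] = max(1·18, 2·12, 3·9, …, 7·2, 8·1) = 27
f[10] = max(1·27, 2·18, 3·12, …, 8·2, 9·1) = 36
f[11] = max(1·36, 2·27, 3·18, …, 9·2, 10·1) = 54
f[12] = max(1·54, 2·36, 3·27, …, 10·2, 11·1) = 81
f[13] = max(1·81, 2·54, 3·36, …, 11·2, 12·1) = 108
f[14] = max(1·108, 2·81, 3·54, …, 12·2, 13·1) = 162
f[15] = max(1·162, 2·108, 3·81, …, 13·2, 14·1) = 243
One optimal split: 3 + 3 + 3 + 3 + 3; product 3·3·3·3·3 = 243.

243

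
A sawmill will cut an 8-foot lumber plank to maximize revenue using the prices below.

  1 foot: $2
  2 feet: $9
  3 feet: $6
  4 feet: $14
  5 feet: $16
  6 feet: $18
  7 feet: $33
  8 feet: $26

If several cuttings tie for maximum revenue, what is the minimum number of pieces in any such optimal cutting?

4

Build r[k] bottom-up: r[k] = max over allowed piece i of (p[i] + r[k−i]).
r[1] = 2
r[2] = 9
r[3] = 11  (first piece 1, then r[2]=9)
r[4] = 18  (first piece 2, then r[2]=9)
r[5] = 20  (first piece 1, then r[4]=18)
r[6] = 27  (first piece 2, then r[4]=18)
r[7] = 33
r[8] = 36  (first piece 2, then r[6]=27)
Maximum revenue is $36.
Now minimize piece count subject to staying optimal: for each k, pieces[k] = 1 + min over i with p[i]+r[k−i]=r[k] of pieces[k−i].
pieces[5] = 3
pieces[6] = 3
pieces[7] = 1
pieces[8] = 4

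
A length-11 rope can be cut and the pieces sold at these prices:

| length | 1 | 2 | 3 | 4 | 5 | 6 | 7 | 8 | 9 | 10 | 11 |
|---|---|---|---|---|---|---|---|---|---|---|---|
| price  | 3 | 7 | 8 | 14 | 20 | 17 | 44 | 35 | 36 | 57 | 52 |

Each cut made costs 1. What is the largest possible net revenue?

Consider every possible first cut. net[k] is the best of p[i]+net[k−i] over all sellable i≤k, charging 1 whenever i<k.
net[1] = 3
net[2] = max(3+3-1, 7+0) = 7
net[3] = max(3+7-1, 7+3-1, 8+0) = 9
net[4] = max(3+9-1, 7+7-1, 8+3-1, 14+0) = 14
net[5] = max(3+14-1, 7+9-1, 8+7-1, 14+3-1, 20+0) = 20
net[6] = max(3+20-1, 7+14-1, 8+9-1, 14+7-1, 20+3-1, 17+0) = 22
net[7] = max(3+22-1, 7+20-1, 8+14-1, …, 17+3-1, 44+0) = 44
net[8] = max(3+44-1, 7+22-1, 8+20-1, …, 44+3-1, 35+0) = 46
net[9] = max(3+46-1, 7+44-1, 8+22-1, …, 35+3-1, 36+0) = 50
net[10] = max(3+50-1, 7+46-1, 8+44-1, …, 36+3-1, 57+0) = 57
net[11] = max(3+57-1, 7+50-1, 8+46-1, …, 57+3-1, 52+0) = 59
One optimal plan: pieces 10 + 1 (1 cut) → 60 − 1 = 59.

59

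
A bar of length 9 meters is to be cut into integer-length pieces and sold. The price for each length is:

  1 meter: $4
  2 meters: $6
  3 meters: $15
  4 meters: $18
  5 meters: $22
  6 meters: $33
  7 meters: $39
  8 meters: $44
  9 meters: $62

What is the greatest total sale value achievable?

Build R[k] bottom-up: R[k] = max over allowed piece i of (p[i] + R[k−i]).
R[1] = 4
R[2] = max(4+4, 6+0) = 8
R[3] = max(4+8, 6+4, 15+0) = 15
R[4] = max(4+15, 6+8, 15+4, 18+0) = 19
R[5] = max(4+19, 6+15, 15+8, 18+4, 22+0) = 23
R[6] = max(4+23, 6+19, 15+15, 18+8, 22+4, 33+0) = 33
R[7] = max(4+33, 6+23, 15+19, …, 33+4, 39+0) = 39
R[8] = max(4+39, 6+33, 15+23, …, 39+4, 44+0) = 44
R[9] = max(4+44, 6+39, 15+33, …, 44+4, 62+0) = 62
Best is to sell the whole 9-meter piece uncut for $62.

62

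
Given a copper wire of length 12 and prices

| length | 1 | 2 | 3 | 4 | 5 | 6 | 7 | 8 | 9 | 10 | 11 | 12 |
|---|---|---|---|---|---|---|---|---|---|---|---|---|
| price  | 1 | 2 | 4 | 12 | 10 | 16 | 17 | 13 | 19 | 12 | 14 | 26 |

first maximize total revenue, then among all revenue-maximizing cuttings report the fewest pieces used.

Let r[k] be the best obtainable value from length k. For each k, try every first piece i and keep the best of price[i] + r[k−i].
r[1] = 1
r[2] = max(1+1, 2+0) = 2
r[3] = max(1+2, 2+1, 4+0) = 4
r[4] = max(1+4, 2+2, 4+1, 12+0) = 12
r[5] = max(1+12, 2+4, 4+2, 12+1, 10+0) = 13
r[6] = max(1+13, 2+12, 4+4, 12+2, 10+1, 16+0) = 16
r[7] = max(1+16, 2+13, 4+12, …, 16+1, 17+0) = 17
r[8] = max(1+17, 2+16, 4+13, …, 17+1, 13+0) = 24
r[9] = max(1+24, 2+17, 4+16, …, 13+1, 19+0) = 25
r[10] = max(1+25, 2+24, 4+17, …, 19+1, 12+0) = 28
r[11] = max(1+28, 2+25, 4+24, …, 12+1, 14+0) = 29
r[12] = max(1+29, 2+28, 4+25, …, 14+1, 26+0) = 36
Maximum revenue is €36.
Now minimize piece count subject to staying optimal: for each k, pieces[k] = 1 + min over i with p[i]+r[k−i]=r[k] of pieces[k−i].
pieces[9] = 3
pieces[10] = 2
pieces[11] = 2
pieces[12] = 3

3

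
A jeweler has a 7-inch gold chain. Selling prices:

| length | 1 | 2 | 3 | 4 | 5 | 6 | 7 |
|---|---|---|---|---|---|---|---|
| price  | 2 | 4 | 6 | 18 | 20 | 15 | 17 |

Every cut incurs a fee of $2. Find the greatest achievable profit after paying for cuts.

Build v[k] bottom-up: v[k] = max over allowed piece i of (p[i] + v[k−i]) − 2 per cut.
v[1] = 2
v[2] = max(2+2-2, 4+0) = 4
v[3] = max(2+4-2, 4+2-2, 6+0) = 6
v[4] = max(2+6-2, 4+4-2, 6+2-2, 18+0) = 18
v[5] = max(2+18-2, 4+6-2, 6+4-2, 18+2-2, 20+0) = 20
v[6] = max(2+20-2, 4+18-2, 6+6-2, 18+4-2, 20+2-2, 15+0) = 20
v[7] = max(2+20-2, 4+20-2, 6+18-2, …, 15+2-2, 17+0) = 22
One optimal plan: pieces 5 + 2 (1 cut) → $24 − $2 = $22.

22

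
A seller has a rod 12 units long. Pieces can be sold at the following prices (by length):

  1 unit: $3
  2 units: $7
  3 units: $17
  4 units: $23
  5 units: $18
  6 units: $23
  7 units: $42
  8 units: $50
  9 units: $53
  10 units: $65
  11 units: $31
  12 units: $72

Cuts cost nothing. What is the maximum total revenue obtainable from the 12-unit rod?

Consider every possible first cut. best[k] is the best of p[i]+best[k−i] over all sellable i≤k.
best[1] = 3
best[2] = max(3+3, 7+0) = 7
best[3] = max(3+7, 7+3, 17+0) = 17
best[4] = max(3+17, 7+7, 17+3, 23+0) = 23
best[5] = max(3+23, 7+17, 17+7, 23+3, 18+0) = 26
best[6] = max(3+26, 7+23, 17+17, 23+7, 18+3, 23+0) = 34
best[7] = max(3+34, 7+26, 17+23, …, 23+3, 42+0) = 42
best[8] = max(3+42, 7+34, 17+26, …, 42+3, 50+0) = 50
best[9] = max(3+50, 7+42, 17+34, …, 50+3, 53+0) = 53
best[10] = max(3+53, 7+50, 17+42, …, 53+3, 65+0) = 65
best[11] = max(3+65, 7+53, 17+50, …, 65+3, 31+0) = 68
best[12] = max(3+68, 7+65, 17+53, …, 31+3, 72+0) = 73
One optimal cutting: 8 + 4 → $50 + $23 = $73.

73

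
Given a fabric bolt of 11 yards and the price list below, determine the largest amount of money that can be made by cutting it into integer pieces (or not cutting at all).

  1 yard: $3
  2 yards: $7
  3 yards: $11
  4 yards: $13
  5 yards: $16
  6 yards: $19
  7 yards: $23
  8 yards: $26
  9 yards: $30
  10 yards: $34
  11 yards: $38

40

Let v[k] be the best obtainable value from length k. For each k, try every first piece i and keep the best of price[i] + v[k−i].
v[1] = 3
v[2] = 7
v[3] = 11
v[4] = 14  (first piece 1, then v[3]=11)
v[5] = 18  (first piece 2, then v[3]=11)
v[6] = 22  (first piece 3, then v[3]=11)
v[7] = 25  (first piece 1, then v[6]=22)
v[8] = 29  (first piece 2, then v[6]=22)
v[9] = 33  (first piece 3, then v[6]=22)
v[10] = 36  (first piece 1, then v[9]=33)
v[11] = 40  (first piece 2, then v[9]=33)
One optimal cutting: 3 + 3 + 3 + 2 → $11 + $11 + $11 + $7 = $40.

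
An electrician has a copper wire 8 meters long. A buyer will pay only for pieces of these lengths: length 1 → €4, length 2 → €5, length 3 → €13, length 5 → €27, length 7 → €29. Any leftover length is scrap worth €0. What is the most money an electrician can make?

40

Build r[k] bottom-up: r[k] = max over allowed piece i of (p[i] + r[k−i]).
r[1] = 4
r[2] = 8  (first piece 1, then r[1]=4)
r[3] = 13
r[4] = 17  (first piece 1, then r[3]=13)
r[5] = 27
r[6] = 31  (first piece 1, then r[5]=27)
r[7] = 35  (first piece 1, then r[6]=31)
r[8] = 40  (first piece 3, then r[5]=27)
One optimal cutting: 5 + 3 → €40.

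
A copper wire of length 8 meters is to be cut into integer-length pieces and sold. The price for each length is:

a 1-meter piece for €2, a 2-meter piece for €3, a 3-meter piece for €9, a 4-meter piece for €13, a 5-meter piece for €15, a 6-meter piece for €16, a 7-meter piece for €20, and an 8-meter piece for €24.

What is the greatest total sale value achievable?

26

Let best[k] be the best obtainable value from length k. For each k, try every first piece i and keep the best of price[i] + best[k−i].
best[1] = 2
best[2] = 4  (first piece 1, then best[1]=2)
best[3] = 9
best[4] = 13
best[5] = 15  (first piece 1, then best[4]=13)
best[6] = 18  (first piece 3, then best[3]=9)
best[7] = 22  (first piece 3, then best[4]=13)
best[8] = 26  (first piece 4, then best[4]=13)
One optimal cutting: 4 + 4 → €13 + €13 = €26.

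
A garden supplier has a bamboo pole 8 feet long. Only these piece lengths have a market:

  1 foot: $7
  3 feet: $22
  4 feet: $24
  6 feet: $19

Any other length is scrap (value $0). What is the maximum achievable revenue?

58

Build f[k] bottom-up: f[k] = max over allowed piece i of (p[i] + f[k−i]).
f[1] = 7
f[2] = 14  (first piece 1, then f[1]=7)
f[3] = max(7+14, 22+0) = 22
f[4] = max(7+22, 22+7, 24+0) = 29
f[5] = max(7+29, 22+14, 24+7) = 36
f[6] = max(7+36, 22+22, 24+14, 19+0) = 44
f[7] = max(7+44, 22+29, 24+22, 19+7) = 51
f[8] = max(7+51, 22+36, 24+29, 19+14) = 58
One optimal cutting: 3 + 3 + 1 + 1 → $58.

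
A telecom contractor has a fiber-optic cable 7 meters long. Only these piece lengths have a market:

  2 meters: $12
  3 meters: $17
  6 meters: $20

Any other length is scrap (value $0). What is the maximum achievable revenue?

41

Let f[k] be the best obtainable value from length k. For each k, try every first piece i and keep the best of price[i] + f[k−i].
f[1] = 0
f[2] = 12
f[3] = 17
f[4] = 24  (first piece 2, then f[2]=12)
f[5] = 29  (first piece 2, then f[3]=17)
f[6] = 36  (first piece 2, then f[4]=24)
f[7] = 41  (first piece 2, then f[5]=29)
One optimal cutting: 3 + 2 + 2 → $41.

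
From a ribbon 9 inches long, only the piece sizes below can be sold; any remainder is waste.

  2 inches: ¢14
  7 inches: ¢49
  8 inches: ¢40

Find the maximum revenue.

Consider every possible first cut. best[k] is the best of p[i]+best[k−i] over all sellable i≤k.
best[1] = 0
best[2] = 14
best[3] = 14
best[4] = 28  (first piece 2, then best[2]=14)
best[5] = 28
best[6] = 42  (first piece 2, then best[4]=28)
best[7] = max(14+28, 49+0) = 49
best[8] = max(14+42, 49+0, 40+0) = 56
best[9] = max(14+49, 49+14, 40+0) = 63
One optimal cutting: 7 + 2 → ¢63.

63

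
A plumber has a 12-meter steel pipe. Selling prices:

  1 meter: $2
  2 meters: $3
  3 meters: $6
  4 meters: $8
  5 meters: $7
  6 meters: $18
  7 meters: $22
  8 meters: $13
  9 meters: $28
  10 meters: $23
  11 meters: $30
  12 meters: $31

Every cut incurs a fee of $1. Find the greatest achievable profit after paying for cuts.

35

Consider every possible first cut. net[k] is the best of p[i]+net[k−i] over all sellable i≤k, charging 1 whenever i<k.
net[1] = 2
net[2] = max(2+2-1, 3+0) = 3
net[3] = max(2+3-1, 3+2-1, 6+0) = 6
net[4] = max(2+6-1, 3+3-1, 6+2-1, 8+0) = 8
net[5] = max(2+8-1, 3+6-1, 6+3-1, 8+2-1, 7+0) = 9
net[6] = max(2+9-1, 3+8-1, 6+6-1, 8+3-1, 7+2-1, 18+0) = 18
net[7] = max(2+18-1, 3+9-1, 6+8-1, …, 18+2-1, 22+0) = 22
net[8] = max(2+22-1, 3+18-1, 6+9-1, …, 22+2-1, 13+0) = 23
net[9] = max(2+23-1, 3+22-1, 6+18-1, …, 13+2-1, 28+0) = 28
net[10] = max(2+28-1, 3+23-1, 6+22-1, …, 28+2-1, 23+0) = 29
net[11] = max(2+29-1, 3+28-1, 6+23-1, …, 23+2-1, 30+0) = 30
net[12] = max(2+30-1, 3+29-1, 6+28-1, …, 30+2-1, 31+0) = 35
One optimal plan: pieces 6 + 6 (1 cut) → $36 − $1 = $35.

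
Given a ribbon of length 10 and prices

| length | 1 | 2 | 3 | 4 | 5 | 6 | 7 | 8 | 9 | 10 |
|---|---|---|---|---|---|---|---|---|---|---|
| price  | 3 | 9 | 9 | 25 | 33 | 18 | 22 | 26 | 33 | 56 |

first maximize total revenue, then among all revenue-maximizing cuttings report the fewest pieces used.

Build r[k] bottom-up: r[k] = max over allowed piece i of (p[i] + r[k−i]).
r[1] = 3
r[2] = 9
r[3] = 12  (first piece 1, then r[2]=9)
r[4] = 25
r[5] = 33
r[6] = 36  (first piece 1, then r[5]=33)
r[7] = 42  (first piece 2, then r[5]=33)
r[8] = 50  (first piece 4, then r[4]=25)
r[9] = 58  (first piece 4, then r[5]=33)
r[10] = 66  (first piece 5, then r[5]=33)
Maximum revenue is ¢66.
Now minimize piece count subject to staying optimal: for each k, pieces[k] = 1 + min over i with p[i]+r[k−i]=r[k] of pieces[k−i].
pieces[7] = 2
pieces[8] = 2
pieces[9] = 2
pieces[10] = 2

2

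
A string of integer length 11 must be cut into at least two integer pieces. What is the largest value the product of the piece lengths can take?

Define P[k] = max over 1≤i<k of i · max(k−i, P[k−i]); the inner max lets the remainder stay uncut if that's better.
P[2] = 1·max(1,0) = 1·1 = 1
P[3] = 1·max(2,1) = 1·2 = 2
P[4] = 2·max(2,1) = 2·2 = 4
P[5] = 2·max(3,2) = 2·3 = 6
P[6] = 3·max(3,2) = 3·3 = 9
P[7] = 2·max(5,6) = 2·6 = 12
P[8] = 2·max(6,9) = 2·9 = 18
P[9] = 3·max(6,9) = 3·9 = 27
P[10] = 2·max(8,18) = 2·18 = 36
P[11] = 2·max(9,27) = 2·27 = 54
One optimal split: 3 + 3 + 3 + 2; product 3·3·3·2 = 54.

54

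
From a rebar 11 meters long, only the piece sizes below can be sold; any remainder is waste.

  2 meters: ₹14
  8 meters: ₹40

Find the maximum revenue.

70

Consider every possible first cut. best[k] is the best of p[i]+best[k−i] over all sellable i≤k.
best[1] = 0
best[2] = 14
best[3] = 14
best[4] = 28  (first piece 2, then best[2]=14)
best[5] = 28
best[6] = 42  (first piece 2, then best[4]=28)
best[7] = 42
best[8] = max(14+42, 40+0) = 56
best[9] = max(14+42, 40+0) = 56
best[10] = max(14+56, 40+14) = 70
best[11] = max(14+56, 40+14) = 70
One optimal cutting: pieces 2 + 2 + 2 + 2 + 2 with 1 meter of scrap → ₹70.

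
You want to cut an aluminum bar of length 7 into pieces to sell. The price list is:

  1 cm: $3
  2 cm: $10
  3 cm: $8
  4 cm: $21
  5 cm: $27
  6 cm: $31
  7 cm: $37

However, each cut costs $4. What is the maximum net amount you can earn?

37

Let net[k] be the best obtainable value from length k. For each k, try every first piece i and keep the best of price[i] + net[k−i] minus the 4 cut fee when i<k.
net[1] = 3
net[2] = 10
net[3] = 9  (first piece 1, then net[2]=10)
net[4] = 21
net[5] = 27
net[6] = 31
net[7] = 37
Best is to make no cuts and sell whole for $37.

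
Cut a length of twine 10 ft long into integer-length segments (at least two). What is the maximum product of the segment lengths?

Let f[k] be the best product for length k (with at least one cut). For each first piece i, the rest contributes max(k−i, f[k−i]).
f[2] = 1*max(1,0) = 1*1 = 1
f[3] = 1*max(2,1) = 1*2 = 2
f[4] = 2*max(2,1) = 2*2 = 4
f[5] = 2*max(3,2) = 2*3 = 6
f[6] = 3*max(3,2) = 3*3 = 9
f[7] = 2*max(5,6) = 2*6 = 12
f[8] = 2*max(6,9) = 2*9 = 18
f[9] = 3*max(6,9) = 3*9 = 27
f[10] = 2*max(8,18) = 2*18 = 36
One optimal split: 3 + 3 + 2 + 2; product 3*3*2*2 = 36.

36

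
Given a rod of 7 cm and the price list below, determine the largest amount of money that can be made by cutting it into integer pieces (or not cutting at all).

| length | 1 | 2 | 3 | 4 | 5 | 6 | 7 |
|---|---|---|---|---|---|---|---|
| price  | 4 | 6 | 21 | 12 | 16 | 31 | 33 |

Let best[k] be the best obtainable value from length k. For each k, try every first piece i and keep the best of price[i] + best[k−i].
best[1] = 4
best[2] = max(4+4, 6+0) = 8
best[3] = max(4+8, 6+4, 21+0) = 21
best[4] = max(4+21, 6+8, 21+4, 12+0) = 25
best[5] = max(4+25, 6+21, 21+8, 12+4, 16+0) = 29
best[6] = max(4+29, 6+25, 21+21, 12+8, 16+4, 31+0) = 42
best[7] = max(4+42, 6+29, 21+25, …, 31+4, 33+0) = 46
One optimal cutting: 3 + 3 + 1 → €21 + €21 + €4 = €46.

46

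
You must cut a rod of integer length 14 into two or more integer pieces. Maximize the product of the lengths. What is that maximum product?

162

Let P[k] be the best product for length k (with at least one cut). For each first piece i, the rest contributes max(k−i, P[k−i]).
Small cases: P[2]=1, P[3]=2, P[4]=4, P[5]=6, P[6]=9, P[7]=12, P[8]=18.
P[9] = 3·max(6,9) = 3·9 = 27
P[10] = 2·max(8,18) = 2·18 = 36
P[11] = 2·max(9,27) = 2·27 = 54
P[12] = 3·max(9,27) = 3·27 = 81
P[13] = 2·max(11,54) = 2·54 = 108
P[14] = 2·max(12,81) = 2·81 = 162
One optimal split: 3 + 3 + 3 + 3 + 2; product 3·3·3·3·2 = 162.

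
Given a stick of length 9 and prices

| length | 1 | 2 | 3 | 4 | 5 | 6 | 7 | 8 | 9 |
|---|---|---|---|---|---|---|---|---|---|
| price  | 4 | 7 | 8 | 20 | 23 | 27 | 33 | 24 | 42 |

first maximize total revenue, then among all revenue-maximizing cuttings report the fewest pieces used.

3

Consider every possible first cut. r[k] is the best of p[i]+r[k−i] over all sellable i≤k.
r[1] = 4
r[2] = max(4+4, 7+0) = 8
r[3] = max(4+8, 7+4, 8+0) = 12
r[4] = max(4+12, 7+8, 8+4, 20+0) = 20
r[5] = max(4+20, 7+12, 8+8, 20+4, 23+0) = 24
r[6] = max(4+24, 7+20, 8+12, 20+8, 23+4, 27+0) = 28
r[7] = max(4+28, 7+24, 8+20, …, 27+4, 33+0) = 33
r[8] = max(4+33, 7+28, 8+24, …, 33+4, 24+0) = 40
r[9] = max(4+40, 7+33, 8+28, …, 24+4, 42+0) = 44
Maximum revenue is 44.
Now minimize piece count subject to staying optimal: for each k, pieces[k] = 1 + min over i with p[i]+r[k−i]=r[k] of pieces[k−i].
pieces[6] = 3
pieces[7] = 1
pieces[8] = 2
pieces[9] = 3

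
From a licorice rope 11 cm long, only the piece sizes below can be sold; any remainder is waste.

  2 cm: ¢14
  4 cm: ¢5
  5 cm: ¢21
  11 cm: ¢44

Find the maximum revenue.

70

Build r[k] bottom-up: r[k] = max over allowed piece i of (p[i] + r[k−i]).
r[1] = 0
r[2] = 14
r[3] = 14
r[4] = max(14+14, 5+0) = 28
r[5] = max(14+14, 5+0, 21+0) = 28
r[6] = max(14+28, 5+14, 21+0) = 42
r[7] = max(14+28, 5+14, 21+14) = 42
r[8] = max(14+42, 5+28, 21+14) = 56
r[9] = max(14+42, 5+28, 21+28) = 56
r[10] = max(14+56, 5+42, 21+28) = 70
r[11] = max(14+56, 5+42, 21+42, 44+0) = 70
One optimal cutting: pieces 2 + 2 + 2 + 2 + 2 with 1 cm of scrap → ¢70.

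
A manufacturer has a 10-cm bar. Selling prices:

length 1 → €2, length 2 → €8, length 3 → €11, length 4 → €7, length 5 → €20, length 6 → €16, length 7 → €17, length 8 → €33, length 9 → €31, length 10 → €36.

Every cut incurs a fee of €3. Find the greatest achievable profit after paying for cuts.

Build v[k] bottom-up: v[k] = max over allowed piece i of (p[i] + v[k−i]) − 3 per cut.
v[1] = 2
v[2] = 8
v[3] = 11
v[4] = 13  (first piece 2, then v[2]=8)
v[5] = 20
v[6] = 19  (first piece 1, then v[5]=20)
v[7] = 25  (first piece 2, then v[5]=20)
v[8] = 33
v[9] = 32  (first piece 1, then v[8]=33)
v[10] = 38  (first piece 2, then v[8]=33)
One optimal plan: pieces 8 + 2 (1 cut) → €41 − €3 = €38.

38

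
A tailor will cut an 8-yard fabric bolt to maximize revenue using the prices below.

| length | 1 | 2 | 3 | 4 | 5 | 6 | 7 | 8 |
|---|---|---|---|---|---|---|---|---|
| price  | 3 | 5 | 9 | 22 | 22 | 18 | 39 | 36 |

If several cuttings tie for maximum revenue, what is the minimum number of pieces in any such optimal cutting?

2

Let r[k] be the best obtainable value from length k. For each k, try every first piece i and keep the best of price[i] + r[k−i].
r[1] = 3
r[2] = max(3+3, 5+0) = 6
r[3] = max(3+6, 5+3, 9+0) = 9
r[4] = max(3+9, 5+6, 9+3, 22+0) = 22
r[5] = max(3+22, 5+9, 9+6, 22+3, 22+0) = 25
r[6] = max(3+25, 5+22, 9+9, 22+6, 22+3, 18+0) = 28
r[7] = max(3+28, 5+25, 9+22, …, 18+3, 39+0) = 39
r[8] = max(3+39, 5+28, 9+25, …, 39+3, 36+0) = 44
Maximum revenue is $44.
Now minimize piece count subject to staying optimal: for each k, pieces[k] = 1 + min over i with p[i]+r[k−i]=r[k] of pieces[k−i].
pieces[5] = 2
pieces[6] = 3
pieces[7] = 1
pieces[8] = 2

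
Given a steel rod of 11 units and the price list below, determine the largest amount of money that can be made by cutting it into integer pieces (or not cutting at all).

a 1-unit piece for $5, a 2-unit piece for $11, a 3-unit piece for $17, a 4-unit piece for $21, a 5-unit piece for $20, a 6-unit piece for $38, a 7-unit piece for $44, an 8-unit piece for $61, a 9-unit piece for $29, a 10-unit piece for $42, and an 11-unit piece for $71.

Build v[k] bottom-up: v[k] = max over allowed piece i of (p[i] + v[k−i]).
v[1] = 5
v[2] = max(5+5, 11+0) = 11
v[3] = max(5+11, 11+5, 17+0) = 17
v[4] = max(5+17, 11+11, 17+5, 21+0) = 22
v[5] = max(5+22, 11+17, 17+11, 21+5, 20+0) = 28
v[6] = max(5+28, 11+22, 17+17, 21+11, 20+5, 38+0) = 38
v[7] = max(5+38, 11+28, 17+22, …, 38+5, 44+0) = 44
v[8] = max(5+44, 11+38, 17+28, …, 44+5, 61+0) = 61
v[9] = max(5+61, 11+44, 17+38, …, 61+5, 29+0) = 66
v[10] = max(5+66, 11+61, 17+44, …, 29+5, 42+0) = 72
v[11] = max(5+72, 11+66, 17+61, …, 42+5, 71+0) = 78
One optimal cutting: 8 + 3 → $61 + $17 = $78.

78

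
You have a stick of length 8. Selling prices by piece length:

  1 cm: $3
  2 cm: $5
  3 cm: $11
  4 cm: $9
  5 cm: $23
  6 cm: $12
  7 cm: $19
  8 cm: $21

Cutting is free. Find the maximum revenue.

34

Build v[k] bottom-up: v[k] = max over allowed piece i of (p[i] + v[k−i]).
v[1] = 3
v[2] = max(3+3, 5+0) = 6
v[3] = max(3+6, 5+3, 11+0) = 11
v[4] = max(3+11, 5+6, 11+3, 9+0) = 14
v[5] = max(3+14, 5+11, 11+6, 9+3, 23+0) = 23
v[6] = max(3+23, 5+14, 11+11, 9+6, 23+3, 12+0) = 26
v[7] = max(3+26, 5+23, 11+14, …, 12+3, 19+0) = 29
v[8] = max(3+29, 5+26, 11+23, …, 19+3, 21+0) = 34
One optimal cutting: 5 + 3 → $23 + $11 = $34.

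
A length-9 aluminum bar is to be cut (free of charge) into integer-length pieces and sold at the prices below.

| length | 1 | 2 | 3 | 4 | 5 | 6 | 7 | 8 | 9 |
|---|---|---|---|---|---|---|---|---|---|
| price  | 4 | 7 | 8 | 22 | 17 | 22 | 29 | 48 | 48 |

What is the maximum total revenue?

52

Let best[k] be the best obtainable value from length k. For each k, try every first piece i and keep the best of price[i] + best[k−i].
best[1] = 4
best[2] = max(4+4, 7+0) = 8
best[3] = max(4+8, 7+4, 8+0) = 12
best[4] = max(4+12, 7+8, 8+4, 22+0) = 22
best[5] = max(4+22, 7+12, 8+8, 22+4, 17+0) = 26
best[6] = max(4+26, 7+22, 8+12, 22+8, 17+4, 22+0) = 30
best[7] = max(4+30, 7+26, 8+22, …, 22+4, 29+0) = 34
best[8] = max(4+34, 7+30, 8+26, …, 29+4, 48+0) = 48
best[9] = max(4+48, 7+34, 8+30, …, 48+4, 48+0) = 52
One optimal cutting: 8 + 1 → $48 + $4 = $52.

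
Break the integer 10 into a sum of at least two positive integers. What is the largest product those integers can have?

36

Let m[k] be the best product for length k (with at least one cut). For each first piece i, the rest contributes max(k−i, m[k−i]).
m[2] = 1×max(1,0) = 1×1 = 1
m[3] = max(1×2, 2×1) = 2
m[4] = max(1×3, 2×2, 3×1) = 4
m[5] = max(1×4, 2×3, 3×2, 4×1) = 6
m[6] = max(1×6, 2×4, 3×3, 4×2, 5×1) = 9
m[7] = max(1×9, 2×6, 3×4, 4×3, 5×2, 6×1) = 12
m[8] = max(1×12, 2×9, 3×6, …, 6×2, 7×1) = 18
m[9] = max(1×18, 2×12, 3×9, …, 7×2, 8×1) = 27
m[10] = max(1×27, 2×18, 3×12, …, 8×2, 9×1) = 36
One optimal split: 3 + 3 + 2 + 2; product 3×3×2×2 = 36.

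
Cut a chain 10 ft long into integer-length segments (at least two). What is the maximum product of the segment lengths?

Let P[k] be the best product for length k (with at least one cut). For each first piece i, the rest contributes max(k−i, P[k−i]).
Small cases: P[2]=1, P[3]=2.
P[4] = 2×max(2,1) = 2×2 = 4
P[5] = 2×max(3,2) = 2×3 = 6
P[6] = 3×max(3,2) = 3×3 = 9
P[7] = 2×max(5,6) = 2×6 = 12
P[8] = 2×max(6,9) = 2×9 = 18
P[9] = 3×max(6,9) = 3×9 = 27
P[10] = 2×max(8,18) = 2×18 = 36
One optimal split: 3 + 3 + 2 + 2; product 3×3×2×2 = 36.

36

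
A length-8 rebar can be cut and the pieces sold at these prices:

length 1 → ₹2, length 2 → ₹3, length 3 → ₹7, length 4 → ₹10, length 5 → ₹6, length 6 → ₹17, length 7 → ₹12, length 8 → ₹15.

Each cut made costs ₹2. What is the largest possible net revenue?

Consider every possible first cut. net[k] is the best of p[i]+net[k−i] over all sellable i≤k, charging 2 whenever i<k.
net[1] = 2
net[2] = 3
net[3] = 7
net[4] = 10
net[5] = 10  (first piece 1, then net[4]=10)
net[6] = 17
net[7] = 17  (first piece 1, then net[6]=17)
net[8] = 18  (first piece 2, then net[6]=17)
One optimal plan: pieces 6 + 2 (1 cut) → ₹20 − ₹2 = ₹18.

18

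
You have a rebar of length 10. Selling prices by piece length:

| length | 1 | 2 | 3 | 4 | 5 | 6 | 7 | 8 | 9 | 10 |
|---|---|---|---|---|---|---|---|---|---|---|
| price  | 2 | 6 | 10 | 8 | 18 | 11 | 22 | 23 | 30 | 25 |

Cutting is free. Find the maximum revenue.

Build best[k] bottom-up: best[k] = max over allowed piece i of (p[i] + best[k−i]).
best[1] = 2
best[2] = 6
best[3] = 10
best[4] = 12  (first piece 1, then best[3]=10)
best[5] = 18
best[6] = 20  (first piece 1, then best[5]=18)
best[7] = 24  (first piece 2, then best[5]=18)
best[8] = 28  (first piece 3, then best[5]=18)
best[9] = 30  (first piece 1, then best[8]=28)
best[10] = 36  (first piece 5, then best[5]=18)
One optimal cutting: 5 + 5 → ₹18 + ₹18 = ₹36.

36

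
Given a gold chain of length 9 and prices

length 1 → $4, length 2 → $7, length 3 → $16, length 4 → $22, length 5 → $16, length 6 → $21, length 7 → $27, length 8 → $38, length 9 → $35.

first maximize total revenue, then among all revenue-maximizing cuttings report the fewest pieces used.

3

Let r[k] be the best obtainable value from length k. For each k, try every first piece i and keep the best of price[i] + r[k−i].
r[1] = 4
r[2] = 8  (first piece 1, then r[1]=4)
r[3] = 16
r[4] = 22
r[5] = 26  (first piece 1, then r[4]=22)
r[6] = 32  (first piece 3, then r[3]=16)
r[7] = 38  (first piece 3, then r[4]=22)
r[8] = 44  (first piece 4, then r[4]=22)
r[9] = 48  (first piece 1, then r[8]=44)
Maximum revenue is $48.
Now minimize piece count subject to staying optimal: for each k, pieces[k] = 1 + min over i with p[i]+r[k−i]=r[k] of pieces[k−i].
pieces[6] = 2
pieces[7] = 2
pieces[8] = 2
pieces[9] = 3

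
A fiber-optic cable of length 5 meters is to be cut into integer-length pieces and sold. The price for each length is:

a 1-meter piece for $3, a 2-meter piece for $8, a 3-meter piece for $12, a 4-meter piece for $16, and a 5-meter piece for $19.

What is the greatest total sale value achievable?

Let v[k] be the best obtainable value from length k. For each k, try every first piece i and keep the best of price[i] + v[k−i].
v[1] = 3
v[2] = max(3+3, 8+0) = 8
v[3] = max(3+8, 8+3, 12+0) = 12
v[4] = max(3+12, 8+8, 12+3, 16+0) = 16
v[5] = max(3+16, 8+12, 12+8, 16+3, 19+0) = 20
One optimal cutting: 3 + 2 → $12 + $8 = $20.

20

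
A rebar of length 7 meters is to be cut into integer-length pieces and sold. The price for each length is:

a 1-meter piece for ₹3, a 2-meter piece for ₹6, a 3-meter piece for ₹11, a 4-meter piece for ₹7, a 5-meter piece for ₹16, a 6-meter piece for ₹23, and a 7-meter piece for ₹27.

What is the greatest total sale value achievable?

27

Let r[k] be the best obtainable value from length k. For each k, try every first piece i and keep the best of price[i] + r[k−i].
r[1] = 3
r[2] = max(3+3, 6+0) = 6
r[3] = max(3+6, 6+3, 11+0) = 11
r[4] = max(3+11, 6+6, 11+3, 7+0) = 14
r[5] = max(3+14, 6+11, 11+6, 7+3, 16+0) = 17
r[6] = max(3+17, 6+14, 11+11, 7+6, 16+3, 23+0) = 23
r[7] = max(3+23, 6+17, 11+14, …, 23+3, 27+0) = 27
Best is to sell the whole 7-meter piece uncut for ₹27.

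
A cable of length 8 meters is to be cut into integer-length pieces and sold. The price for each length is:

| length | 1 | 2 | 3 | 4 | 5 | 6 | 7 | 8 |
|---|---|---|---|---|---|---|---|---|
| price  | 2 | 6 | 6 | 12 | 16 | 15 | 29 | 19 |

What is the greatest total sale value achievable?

31

Consider every possible first cut. r[k] is the best of p[i]+r[k−i] over all sellable i≤k.
r[1] = 2
r[2] = max(2+2, 6+0) = 6
r[3] = max(2+6, 6+2, 6+0) = 8
r[4] = max(2+8, 6+6, 6+2, 12+0) = 12
r[5] = max(2+12, 6+8, 6+6, 12+2, 16+0) = 16
r[6] = max(2+16, 6+12, 6+8, 12+6, 16+2, 15+0) = 18
r[7] = max(2+18, 6+16, 6+12, …, 15+2, 29+0) = 29
r[8] = max(2+29, 6+18, 6+16, …, 29+2, 19+0) = 31
One optimal cutting: 7 + 1 → €29 + €2 = €31.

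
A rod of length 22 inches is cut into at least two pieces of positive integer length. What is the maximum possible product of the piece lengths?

2916

Define P[k] = max over 1≤i<k of i · max(k−i, P[k−i]); the inner max lets the remainder stay uncut if that's better.
P[2] = 1·max(1,0) = 1·1 = 1
P[3] = 1·max(2,1) = 1·2 = 2
P[4] = 2·max(2,1) = 2·2 = 4
P[5] = 2·max(3,2) = 2·3 = 6
P[6] = 3·max(3,2) = 3·3 = 9
P[7] = 2·max(5,6) = 2·6 = 12
P[8] = 2·max(6,9) = 2·9 = 18
P[9] = 3·max(6,9) = 3·9 = 27
P[10] = 2·max(8,18) = 2·18 = 36
P[11] = 2·max(9,27) = 2·27 = 54
P[12] = 3·max(9,27) = 3·27 = 81
P[13] = 2·max(11,54) = 2·54 = 108
P[14] = 2·max(12,81) = 2·81 = 162
P[15] = 3·max(12,81) = 3·81 = 243
P[16] = 2·max(14,162) = 2·162 = 324
P[17] = 2·max(15,243) = 2·243 = 486
P[18] = 3·max(15,243) = 3·243 = 729
P[19] = 2·max(17,486) = 2·486 = 972
P[20] = 2·max(18,729) = 2·729 = 1458
P[21] = 3·max(18,729) = 3·729 = 2187
P[22] = 2·max(20,1458) = 2·1458 = 2916
One optimal split: 3 + 3 + 3 + 3 + 3 + 3 + 2 + 2; product 3·3·3·3·3·3·2·2 = 2916.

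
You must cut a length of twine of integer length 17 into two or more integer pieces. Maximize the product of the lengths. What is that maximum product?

486

Fill m[k] for k=2..17: at each k try every first piece i and multiply by the better of (k−i) uncut or m[k−i].
m[2] = 1*max(1,0) = 1*1 = 1
m[3] = 1*max(2,1) = 1*2 = 2
m[4] = 2*max(2,1) = 2*2 = 4
m[5] = 2*max(3,2) = 2*3 = 6
m[6] = 3*max(3,2) = 3*3 = 9
m[7] = 2*max(5,6) = 2*6 = 12
m[8] = 2*max(6,9) = 2*9 = 18
m[9] = 3*max(6,9) = 3*9 = 27
m[10] = 2*max(8,18) = 2*18 = 36
m[11] = 2*max(9,27) = 2*27 = 54
m[12] = 3*max(9,27) = 3*27 = 81
m[13] = 2*max(11,54) = 2*54 = 108
m[14] = 2*max(12,81) = 2*81 = 162
m[15] = 3*max(12,81) = 3*81 = 243
m[16] = 2*max(14,162) = 2*162 = 324
m[17] = 2*max(15,243) = 2*243 = 486
One optimal split: 3 + 3 + 3 + 3 + 3 + 2; product 3*3*3*3*3*2 = 486.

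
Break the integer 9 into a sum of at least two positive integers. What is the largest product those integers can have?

27

Define prod[k] = max over 1≤i<k of i · max(k−i, prod[k−i]); the inner max lets the remainder stay uncut if that's better.
Small cases: prod[2]=1, prod[3]=2, prod[4]=4.
prod[5] = 2×max(3,2) = 2×3 = 6
prod[6] = 3×max(3,2) = 3×3 = 9
prod[7] = 2×max(5,6) = 2×6 = 12
prod[8] = 2×max(6,9) = 2×9 = 18
prod[9] = 3×max(6,9) = 3×9 = 27
One optimal split: 3 + 3 + 3; product 3×3×3 = 27.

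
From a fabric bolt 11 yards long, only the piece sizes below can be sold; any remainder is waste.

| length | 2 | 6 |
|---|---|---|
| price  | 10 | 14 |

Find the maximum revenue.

Consider every possible first cut. r[k] is the best of p[i]+r[k−i] over all sellable i≤k.
r[1] = 0
r[2] = 10
r[3] = 10
r[4] = 20  (first piece 2, then r[2]=10)
r[5] = 20
r[6] = max(10+20, 14+0) = 30
r[7] = max(10+20, 14+0) = 30
r[8] = max(10+30, 14+10) = 40
r[9] = max(10+30, 14+10) = 40
r[10] = max(10+40, 14+20) = 50
r[11] = max(10+40, 14+20) = 50
One optimal cutting: pieces 2 + 2 + 2 + 2 + 2 with 1 yard of scrap → $50.

50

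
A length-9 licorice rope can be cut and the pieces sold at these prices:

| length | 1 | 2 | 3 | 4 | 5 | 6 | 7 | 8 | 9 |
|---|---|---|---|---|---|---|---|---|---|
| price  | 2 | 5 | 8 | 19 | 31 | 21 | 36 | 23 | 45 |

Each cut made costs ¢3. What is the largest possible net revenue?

Consider every possible first cut. v[k] is the best of p[i]+v[k−i] over all sellable i≤k, charging 3 whenever i<k.
v[1] = 2
v[2] = max(2+2-3, 5+0) = 5
v[3] = max(2+5-3, 5+2-3, 8+0) = 8
v[4] = max(2+8-3, 5+5-3, 8+2-3, 19+0) = 19
v[5] = max(2+19-3, 5+8-3, 8+5-3, 19+2-3, 31+0) = 31
v[6] = max(2+31-3, 5+19-3, 8+8-3, 19+5-3, 31+2-3, 21+0) = 30
v[7] = max(2+30-3, 5+31-3, 8+19-3, …, 21+2-3, 36+0) = 36
v[8] = max(2+36-3, 5+30-3, 8+31-3, …, 36+2-3, 23+0) = 36
v[9] = max(2+36-3, 5+36-3, 8+30-3, …, 23+2-3, 45+0) = 47
One optimal plan: pieces 5 + 4 (1 cut) → ¢50 − ¢3 = ¢47.

47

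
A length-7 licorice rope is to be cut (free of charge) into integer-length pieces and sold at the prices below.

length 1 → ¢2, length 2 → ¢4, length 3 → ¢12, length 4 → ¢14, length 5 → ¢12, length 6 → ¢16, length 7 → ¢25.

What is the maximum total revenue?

26

Let r[k] be the best obtainable value from length k. For each k, try every first piece i and keep the best of price[i] + r[k−i].
r[1] = 2
r[2] = 4  (first piece 1, then r[1]=2)
r[3] = 12
r[4] = 14  (first piece 1, then r[3]=12)
r[5] = 16  (first piece 1, then r[4]=14)
r[6] = 24  (first piece 3, then r[3]=12)
r[7] = 26  (first piece 1, then r[6]=24)
One optimal cutting: 3 + 3 + 1 → ¢12 + ¢12 + ¢2 = ¢26.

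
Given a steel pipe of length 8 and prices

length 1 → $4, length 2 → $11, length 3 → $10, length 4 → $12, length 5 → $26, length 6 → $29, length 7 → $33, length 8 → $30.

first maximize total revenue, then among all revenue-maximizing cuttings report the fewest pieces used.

Build r[k] bottom-up: r[k] = max over allowed piece i of (p[i] + r[k−i]).
r[1] = 4
r[2] = max(4+4, 11+0) = 11
r[3] = max(4+11, 11+4, 10+0) = 15
r[4] = max(4+15, 11+11, 10+4, 12+0) = 22
r[5] = max(4+22, 11+15, 10+11, 12+4, 26+0) = 26
r[6] = max(4+26, 11+22, 10+15, 12+11, 26+4, 29+0) = 33
r[7] = max(4+33, 11+26, 10+22, …, 29+4, 33+0) = 37
r[8] = max(4+37, 11+33, 10+26, …, 33+4, 30+0) = 44
Maximum revenue is $44.
Now minimize piece count subject to staying optimal: for each k, pieces[k] = 1 + min over i with p[i]+r[k−i]=r[k] of pieces[k−i].
pieces[5] = 1
pieces[6] = 3
pieces[7] = 2
pieces[8] = 4

4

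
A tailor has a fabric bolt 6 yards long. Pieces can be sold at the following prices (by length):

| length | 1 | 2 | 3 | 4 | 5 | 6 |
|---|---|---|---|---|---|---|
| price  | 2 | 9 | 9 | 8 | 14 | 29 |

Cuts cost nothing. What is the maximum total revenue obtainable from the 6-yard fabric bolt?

29

Consider every possible first cut. R[k] is the best of p[i]+R[k−i] over all sellable i≤k.
R[1] = 2
R[2] = max(2+2, 9+0) = 9
R[3] = max(2+9, 9+2, 9+0) = 11
R[4] = max(2+11, 9+9, 9+2, 8+0) = 18
R[5] = max(2+18, 9+11, 9+9, 8+2, 14+0) = 20
R[6] = max(2+20, 9+18, 9+11, 8+9, 14+2, 29+0) = 29
Best is to sell the whole 6-yard piece uncut for $29.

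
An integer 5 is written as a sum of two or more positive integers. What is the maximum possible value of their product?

6

Fill P[k] for k=2..5: at each k try every first piece i and multiply by the better of (k−i) uncut or P[k−i].
P[2] = 1*max(1,0) = 1*1 = 1
P[3] = 1*max(2,1) = 1*2 = 2
P[4] = 2*max(2,1) = 2*2 = 4
P[5] = 2*max(3,2) = 2*3 = 6
One optimal split: 3 + 2; product 3*2 = 6.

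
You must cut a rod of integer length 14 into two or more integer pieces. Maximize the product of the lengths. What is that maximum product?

Define g[k] = max over 1≤i<k of i · max(k−i, g[k−i]); the inner max lets the remainder stay uncut if that's better.
g[2] = 1*max(1,0) = 1*1 = 1
g[3] = max(1*2, 2*1) = 2
g[4] = max(1*3, 2*2, 3*1) = 4
g[5] = max(1*4, 2*3, 3*2, 4*1) = 6
g[6] = max(1*6, 2*4, 3*3, 4*2, 5*1) = 9
g[7] = max(1*9, 2*6, 3*4, 4*3, 5*2, 6*1) = 12
g[8] = max(1*12, 2*9, 3*6, …, 6*2, 7*1) = 18
g[9] = max(1*18, 2*12, 3*9, …, 7*2, 8*1) = 27
g[10] = max(1*27, 2*18, 3*12, …, 8*2, 9*1) = 36
g[11] = max(1*36, 2*27, 3*18, …, 9*2, 10*1) = 54
g[12] = max(1*54, 2*36, 3*27, …, 10*2, 11*1) = 81
g[13] = max(1*81, 2*54, 3*36, …, 11*2, 12*1) = 108
g[14] = max(1*108, 2*81, 3*54, …, 12*2, 13*1) = 162
One optimal split: 3 + 3 + 3 + 3 + 2; product 3*3*3*3*2 = 162.

162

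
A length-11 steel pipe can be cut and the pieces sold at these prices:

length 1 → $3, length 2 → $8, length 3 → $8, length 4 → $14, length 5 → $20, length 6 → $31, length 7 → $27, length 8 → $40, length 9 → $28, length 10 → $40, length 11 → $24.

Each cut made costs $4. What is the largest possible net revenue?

47

Consider every possible first cut. net[k] is the best of p[i]+net[k−i] over all sellable i≤k, charging 4 whenever i<k.
net[1] = 3
net[2] = 8
net[3] = 8
net[4] = 14
net[5] = 20
net[6] = 31
net[7] = 30  (first piece 1, then net[6]=31)
net[8] = 40
net[9] = 39  (first piece 1, then net[8]=40)
net[10] = 44  (first piece 2, then net[8]=40)
net[11] = 47  (first piece 5, then net[6]=31)
One optimal plan: pieces 6 + 5 (1 cut) → $51 − $4 = $47.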